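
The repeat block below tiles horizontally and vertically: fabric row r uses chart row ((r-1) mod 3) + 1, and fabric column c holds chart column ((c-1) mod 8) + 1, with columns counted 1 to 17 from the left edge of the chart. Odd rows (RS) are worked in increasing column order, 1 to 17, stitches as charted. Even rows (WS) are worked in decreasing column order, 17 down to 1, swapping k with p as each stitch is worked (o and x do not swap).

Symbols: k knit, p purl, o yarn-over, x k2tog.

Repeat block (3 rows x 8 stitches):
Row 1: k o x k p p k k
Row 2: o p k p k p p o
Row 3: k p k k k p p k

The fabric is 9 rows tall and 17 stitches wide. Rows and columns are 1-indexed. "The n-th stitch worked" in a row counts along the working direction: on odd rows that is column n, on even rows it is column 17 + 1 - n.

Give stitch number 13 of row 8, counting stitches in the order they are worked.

== STITCH ==
p

Derivation:
Row 8: (8-1) mod 3 = 1, so use chart row 2. Even row -> WS.
Chart row 2 tiled across columns 1-17: o p k p k p p o o p k p k p p o o
Wrong side: read the tiled row from column 17 down to 1 and exchange k with p (leave o, x).
Row 8 as worked: o o k k p k p k o o k k p k p k o
Counting 13 along the worked row gives p.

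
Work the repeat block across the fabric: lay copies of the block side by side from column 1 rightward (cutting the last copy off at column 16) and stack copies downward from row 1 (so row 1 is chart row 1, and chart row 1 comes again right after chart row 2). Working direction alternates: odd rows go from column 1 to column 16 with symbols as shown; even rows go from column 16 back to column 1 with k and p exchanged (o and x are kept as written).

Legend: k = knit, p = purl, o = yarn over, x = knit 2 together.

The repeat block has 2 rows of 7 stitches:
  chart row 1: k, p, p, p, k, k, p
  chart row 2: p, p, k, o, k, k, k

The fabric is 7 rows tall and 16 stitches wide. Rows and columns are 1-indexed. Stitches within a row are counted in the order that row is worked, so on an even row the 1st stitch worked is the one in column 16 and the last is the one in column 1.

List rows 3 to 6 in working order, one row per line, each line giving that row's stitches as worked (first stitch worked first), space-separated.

Row 3: chart row 1, RS - tile across columns 1-16 and work as-is.
Row 4: chart row 2, WS - tiled (columns 1-16): p p k o k k k p p k o k k k p p; work from column 16 back to 1 with k<->p swapped.
Row 5: chart row 1, RS - tile across columns 1-16 and work as-is.
Row 6: chart row 2, WS - tiled (columns 1-16): p p k o k k k p p k o k k k p p; work from column 16 back to 1 with k<->p swapped.

Result:
k p p p k k p k p p p k k p k p
k k p p p o p k k p p p o p k k
k p p p k k p k p p p k k p k p
k k p p p o p k k p p p o p k k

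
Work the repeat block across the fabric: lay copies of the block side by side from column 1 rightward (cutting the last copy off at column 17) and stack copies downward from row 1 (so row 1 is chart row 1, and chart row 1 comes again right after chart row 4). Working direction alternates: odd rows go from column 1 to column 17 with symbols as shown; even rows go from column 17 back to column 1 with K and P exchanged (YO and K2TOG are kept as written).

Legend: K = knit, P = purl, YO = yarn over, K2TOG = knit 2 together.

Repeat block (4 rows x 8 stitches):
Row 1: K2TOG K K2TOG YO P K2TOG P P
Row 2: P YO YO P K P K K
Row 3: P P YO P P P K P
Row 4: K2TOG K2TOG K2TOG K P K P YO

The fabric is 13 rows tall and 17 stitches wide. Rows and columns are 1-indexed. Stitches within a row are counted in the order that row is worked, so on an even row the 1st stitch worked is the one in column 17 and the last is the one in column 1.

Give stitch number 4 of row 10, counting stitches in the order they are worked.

Result:
K

Derivation:
Row 10 uses chart row ((10-1) mod 4)+1 = 2. Row 10 is even, so WS.
Chart row 2 tiled across columns 1-17: P YO YO P K P K K P YO YO P K P K K P
WS row: flip the tiled sequence (start at column 17) and apply K<->P; YO and K2TOG stay.
Row 10 as worked: K P P K P K YO YO K P P K P K YO YO K
The 4th stitch worked is K.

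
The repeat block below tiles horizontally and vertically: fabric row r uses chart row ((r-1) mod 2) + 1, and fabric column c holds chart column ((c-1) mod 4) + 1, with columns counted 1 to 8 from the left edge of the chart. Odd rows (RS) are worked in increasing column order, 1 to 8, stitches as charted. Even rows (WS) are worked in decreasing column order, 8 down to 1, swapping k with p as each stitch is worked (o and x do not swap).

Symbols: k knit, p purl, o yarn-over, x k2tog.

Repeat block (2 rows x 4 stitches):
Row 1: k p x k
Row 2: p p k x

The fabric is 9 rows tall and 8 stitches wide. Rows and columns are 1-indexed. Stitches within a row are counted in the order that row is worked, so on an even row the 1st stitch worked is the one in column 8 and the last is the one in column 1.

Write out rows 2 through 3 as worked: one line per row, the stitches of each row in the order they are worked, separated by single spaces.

Row 2: chart row 2, WS - tiled (columns 1-8): p p k x p p k x; work from column 8 back to 1 with k<->p swapped.
Row 3: chart row 1, RS - tile across columns 1-8 and work as-is.

Result:
x p k k x p k k
k p x k k p x k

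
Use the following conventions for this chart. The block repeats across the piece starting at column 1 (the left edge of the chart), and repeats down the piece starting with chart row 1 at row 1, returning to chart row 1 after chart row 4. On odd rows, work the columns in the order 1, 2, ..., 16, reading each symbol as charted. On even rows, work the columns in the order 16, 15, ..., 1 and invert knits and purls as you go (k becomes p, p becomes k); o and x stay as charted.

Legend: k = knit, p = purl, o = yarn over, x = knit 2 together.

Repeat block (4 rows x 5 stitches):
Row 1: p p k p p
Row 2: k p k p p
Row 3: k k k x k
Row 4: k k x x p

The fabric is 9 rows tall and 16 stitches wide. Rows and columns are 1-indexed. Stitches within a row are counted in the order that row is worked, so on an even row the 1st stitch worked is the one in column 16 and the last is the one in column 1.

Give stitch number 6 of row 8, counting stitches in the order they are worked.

Row 8: (8-1) mod 4 = 3, so use chart row 4. Even row -> WS.
Chart row 4 tiled across columns 1-16: k k x x p k k x x p k k x x p k
Wrong side: read the tiled row from column 16 down to 1 and exchange k with p (leave o, x).
Row 8 as worked: p k x x p p k x x p p k x x p p
The 6th stitch worked is p.

Stitch:
p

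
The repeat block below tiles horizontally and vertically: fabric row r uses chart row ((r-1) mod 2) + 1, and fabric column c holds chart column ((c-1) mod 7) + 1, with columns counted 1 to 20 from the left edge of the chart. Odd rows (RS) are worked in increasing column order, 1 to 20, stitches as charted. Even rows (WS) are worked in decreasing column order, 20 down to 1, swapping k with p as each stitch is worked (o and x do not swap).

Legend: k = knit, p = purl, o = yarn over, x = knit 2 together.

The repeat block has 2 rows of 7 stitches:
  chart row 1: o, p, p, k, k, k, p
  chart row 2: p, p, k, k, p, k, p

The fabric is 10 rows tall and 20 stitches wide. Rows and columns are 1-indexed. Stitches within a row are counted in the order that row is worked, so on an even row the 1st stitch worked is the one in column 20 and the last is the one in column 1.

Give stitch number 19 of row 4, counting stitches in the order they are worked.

Stitch:
k

Derivation:
Row 4 uses chart row ((4-1) mod 2)+1 = 2. Row 4 is even, so WS.
Chart row 2 tiled across columns 1-20: p p k k p k p p p k k p k p p p k k p k
WS: work from column 20 back to column 1 (reverse the tiled row), swapping k<->p (o and x unchanged).
Row 4 as worked: p k p p k k k p k p p k k k p k p p k k
Counting 19 along the worked row gives k.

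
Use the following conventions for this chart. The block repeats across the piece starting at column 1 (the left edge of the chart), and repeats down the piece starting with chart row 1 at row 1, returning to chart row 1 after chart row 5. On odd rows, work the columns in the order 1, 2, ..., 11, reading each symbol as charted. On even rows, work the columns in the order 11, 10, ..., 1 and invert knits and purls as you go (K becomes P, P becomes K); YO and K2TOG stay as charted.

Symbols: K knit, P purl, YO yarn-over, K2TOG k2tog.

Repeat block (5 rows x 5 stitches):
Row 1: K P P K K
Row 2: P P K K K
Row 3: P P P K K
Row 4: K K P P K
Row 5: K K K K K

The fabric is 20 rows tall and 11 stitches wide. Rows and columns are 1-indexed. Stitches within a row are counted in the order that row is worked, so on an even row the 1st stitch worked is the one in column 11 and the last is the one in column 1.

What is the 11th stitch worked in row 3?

For row 3: chart row = ((3-1) mod 5) + 1 = 3; this is a RS (odd) row.
Chart row 3 tiled across columns 1-11: P P P K K P P P K K P
RS: work column 1 to column 11, symbols as charted — the tiled row is the row as worked.
Counting 11 along the worked row gives P.

Result:
P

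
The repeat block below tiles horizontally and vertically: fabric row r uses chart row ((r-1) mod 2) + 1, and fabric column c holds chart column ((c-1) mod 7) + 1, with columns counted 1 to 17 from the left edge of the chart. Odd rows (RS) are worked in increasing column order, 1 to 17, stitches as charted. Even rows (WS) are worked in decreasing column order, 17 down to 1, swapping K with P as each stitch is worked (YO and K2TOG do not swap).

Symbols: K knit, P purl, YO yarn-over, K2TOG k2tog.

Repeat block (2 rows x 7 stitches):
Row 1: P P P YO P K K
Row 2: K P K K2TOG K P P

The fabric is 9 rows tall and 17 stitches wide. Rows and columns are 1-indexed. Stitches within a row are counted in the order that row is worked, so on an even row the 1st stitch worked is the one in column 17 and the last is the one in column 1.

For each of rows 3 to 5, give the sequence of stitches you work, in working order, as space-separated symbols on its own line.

Row 3: chart row 1, RS - tile across columns 1-17 and work as-is.
Row 4: chart row 2, WS - tiled (columns 1-17): K P K K2TOG K P P K P K K2TOG K P P K P K; work from column 17 back to 1 with K<->P swapped.
Row 5: chart row 1, RS - tile across columns 1-17 and work as-is.

== ROWS AS WORKED ==
P P P YO P K K P P P YO P K K P P P
P K P K K P K2TOG P K P K K P K2TOG P K P
P P P YO P K K P P P YO P K K P P P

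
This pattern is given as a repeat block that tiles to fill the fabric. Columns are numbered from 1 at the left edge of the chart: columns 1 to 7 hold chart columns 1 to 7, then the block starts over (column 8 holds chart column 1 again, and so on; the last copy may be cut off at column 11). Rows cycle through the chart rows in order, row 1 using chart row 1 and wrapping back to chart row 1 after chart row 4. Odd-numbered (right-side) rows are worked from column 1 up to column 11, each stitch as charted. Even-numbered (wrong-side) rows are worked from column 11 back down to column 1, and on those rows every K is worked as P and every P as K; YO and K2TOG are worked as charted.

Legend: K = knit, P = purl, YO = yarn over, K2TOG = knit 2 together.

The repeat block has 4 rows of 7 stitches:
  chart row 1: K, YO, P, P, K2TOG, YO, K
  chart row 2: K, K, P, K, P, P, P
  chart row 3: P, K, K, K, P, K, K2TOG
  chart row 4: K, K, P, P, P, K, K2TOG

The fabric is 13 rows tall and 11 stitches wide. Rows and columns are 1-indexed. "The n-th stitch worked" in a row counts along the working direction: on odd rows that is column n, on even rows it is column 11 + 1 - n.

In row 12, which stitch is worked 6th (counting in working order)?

Stitch:
P

Derivation:
Row 12: (12-1) mod 4 = 3, so use chart row 4. Even row -> WS.
Chart row 4 tiled across columns 1-11: K K P P P K K2TOG K K P P
WS row: flip the tiled sequence (start at column 11) and apply K<->P; YO and K2TOG stay.
Row 12 as worked: K K P P K2TOG P K K K P P
The 6th stitch worked is P.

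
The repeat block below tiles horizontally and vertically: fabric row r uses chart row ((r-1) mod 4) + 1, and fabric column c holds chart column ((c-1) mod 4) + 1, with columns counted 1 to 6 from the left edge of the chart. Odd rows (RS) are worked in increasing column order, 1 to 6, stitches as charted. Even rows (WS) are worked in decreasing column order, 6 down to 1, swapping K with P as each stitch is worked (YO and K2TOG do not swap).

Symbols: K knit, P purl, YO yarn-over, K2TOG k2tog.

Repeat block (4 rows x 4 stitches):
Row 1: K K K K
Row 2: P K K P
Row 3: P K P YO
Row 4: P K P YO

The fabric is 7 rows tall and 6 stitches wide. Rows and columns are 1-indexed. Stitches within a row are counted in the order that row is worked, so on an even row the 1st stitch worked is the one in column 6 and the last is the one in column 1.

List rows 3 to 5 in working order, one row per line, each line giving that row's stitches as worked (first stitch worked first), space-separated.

Result:
P K P YO P K
P K YO K P K
K K K K K K

Derivation:
Row 3: chart row 3, RS - tile across columns 1-6 and work as-is.
Row 4: chart row 4, WS - tiled (columns 1-6): P K P YO P K; work from column 6 back to 1 with K<->P swapped.
Row 5: chart row 1, RS - tile across columns 1-6 and work as-is.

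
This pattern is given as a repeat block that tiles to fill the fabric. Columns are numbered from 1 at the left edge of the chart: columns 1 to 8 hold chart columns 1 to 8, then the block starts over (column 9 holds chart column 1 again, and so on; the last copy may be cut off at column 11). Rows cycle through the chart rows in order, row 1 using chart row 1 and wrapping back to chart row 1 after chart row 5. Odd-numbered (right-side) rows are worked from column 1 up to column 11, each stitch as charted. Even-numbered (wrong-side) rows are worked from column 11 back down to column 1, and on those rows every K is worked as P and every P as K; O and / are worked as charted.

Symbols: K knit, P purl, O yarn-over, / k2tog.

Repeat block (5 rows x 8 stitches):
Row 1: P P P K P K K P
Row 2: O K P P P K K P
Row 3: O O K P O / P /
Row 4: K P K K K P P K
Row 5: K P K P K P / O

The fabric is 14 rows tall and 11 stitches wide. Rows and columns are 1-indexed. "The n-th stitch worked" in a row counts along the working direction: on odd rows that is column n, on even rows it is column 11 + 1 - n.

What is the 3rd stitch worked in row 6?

== STITCH ==
K

Derivation:
For row 6: chart row = ((6-1) mod 5) + 1 = 1; this is a WS (even) row.
Chart row 1 tiled across columns 1-11: P P P K P K K P P P P
WS: work from column 11 back to column 1 (reverse the tiled row), swapping K<->P (O and / unchanged).
Row 6 as worked: K K K K P P K P K K K
Stitch 3 in working order -> K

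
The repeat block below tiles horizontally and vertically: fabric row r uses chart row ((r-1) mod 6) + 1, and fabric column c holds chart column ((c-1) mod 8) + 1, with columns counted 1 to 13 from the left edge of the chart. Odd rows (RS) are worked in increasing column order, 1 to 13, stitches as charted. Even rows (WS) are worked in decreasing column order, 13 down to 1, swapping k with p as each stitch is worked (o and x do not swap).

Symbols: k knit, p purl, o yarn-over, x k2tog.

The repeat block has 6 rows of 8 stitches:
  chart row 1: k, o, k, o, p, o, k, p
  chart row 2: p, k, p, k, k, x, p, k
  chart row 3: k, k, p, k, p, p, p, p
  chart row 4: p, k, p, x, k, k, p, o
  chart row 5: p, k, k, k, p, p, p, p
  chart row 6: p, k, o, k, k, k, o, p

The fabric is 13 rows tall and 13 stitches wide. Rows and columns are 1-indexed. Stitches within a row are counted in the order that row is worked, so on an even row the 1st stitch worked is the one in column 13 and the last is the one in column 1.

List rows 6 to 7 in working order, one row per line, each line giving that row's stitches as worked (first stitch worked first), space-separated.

Row 6: chart row 6, WS - tiled (columns 1-13): p k o k k k o p p k o k k; work from column 13 back to 1 with k<->p swapped.
Row 7: chart row 1, RS - tile across columns 1-13 and work as-is.

Rows as worked:
p p o p k k o p p p o p k
k o k o p o k p k o k o p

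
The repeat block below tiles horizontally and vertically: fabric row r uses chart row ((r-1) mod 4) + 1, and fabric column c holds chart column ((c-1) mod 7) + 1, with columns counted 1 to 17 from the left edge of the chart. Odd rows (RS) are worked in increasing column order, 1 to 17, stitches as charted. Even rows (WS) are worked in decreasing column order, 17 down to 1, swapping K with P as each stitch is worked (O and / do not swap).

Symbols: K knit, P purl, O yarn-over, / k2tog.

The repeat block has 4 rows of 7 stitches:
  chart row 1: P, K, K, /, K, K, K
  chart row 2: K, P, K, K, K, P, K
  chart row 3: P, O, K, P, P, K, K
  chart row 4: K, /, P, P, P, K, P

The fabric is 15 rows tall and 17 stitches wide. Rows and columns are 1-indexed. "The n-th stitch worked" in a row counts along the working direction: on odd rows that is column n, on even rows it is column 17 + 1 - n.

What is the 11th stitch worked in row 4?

== STITCH ==
K

Derivation:
Row 4: (4-1) mod 4 = 3, so use chart row 4. Even row -> WS.
Chart row 4 tiled across columns 1-17: K / P P P K P K / P P P K P K / P
WS: work from column 17 back to column 1 (reverse the tiled row), swapping K<->P (O and / unchanged).
Row 4 as worked: K / P K P K K K / P K P K K K / P
Counting 11 along the worked row gives K.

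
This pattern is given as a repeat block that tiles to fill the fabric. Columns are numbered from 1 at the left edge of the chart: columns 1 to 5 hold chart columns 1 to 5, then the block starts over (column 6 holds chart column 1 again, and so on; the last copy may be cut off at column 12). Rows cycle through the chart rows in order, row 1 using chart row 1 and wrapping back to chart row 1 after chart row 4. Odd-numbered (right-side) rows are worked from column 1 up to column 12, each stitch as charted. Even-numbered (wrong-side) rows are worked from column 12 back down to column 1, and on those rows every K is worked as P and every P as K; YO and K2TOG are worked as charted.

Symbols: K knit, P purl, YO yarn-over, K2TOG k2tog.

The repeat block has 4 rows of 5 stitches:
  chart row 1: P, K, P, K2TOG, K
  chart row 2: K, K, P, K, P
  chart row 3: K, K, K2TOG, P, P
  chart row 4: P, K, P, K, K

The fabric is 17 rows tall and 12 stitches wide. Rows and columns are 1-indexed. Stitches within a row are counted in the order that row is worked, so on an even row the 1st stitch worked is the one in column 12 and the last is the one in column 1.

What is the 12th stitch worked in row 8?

Result:
K

Derivation:
For row 8: chart row = ((8-1) mod 4) + 1 = 4; this is a WS (even) row.
Chart row 4 tiled across columns 1-12: P K P K K P K P K K P K
Wrong side: read the tiled row from column 12 down to 1 and exchange K with P (leave YO, K2TOG).
Row 8 as worked: P K P P K P K P P K P K
Stitch 12 in working order -> K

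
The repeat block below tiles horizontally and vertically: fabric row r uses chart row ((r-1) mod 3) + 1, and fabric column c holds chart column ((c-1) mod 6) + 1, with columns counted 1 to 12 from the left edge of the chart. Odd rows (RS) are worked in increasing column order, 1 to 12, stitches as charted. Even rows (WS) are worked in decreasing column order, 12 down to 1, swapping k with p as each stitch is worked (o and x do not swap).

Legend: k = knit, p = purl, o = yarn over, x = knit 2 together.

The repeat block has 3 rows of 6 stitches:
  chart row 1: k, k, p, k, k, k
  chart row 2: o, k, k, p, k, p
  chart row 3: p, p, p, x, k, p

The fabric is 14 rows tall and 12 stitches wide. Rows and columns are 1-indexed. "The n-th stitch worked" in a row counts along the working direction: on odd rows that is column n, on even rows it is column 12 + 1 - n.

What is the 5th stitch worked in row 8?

Row 8 uses chart row ((8-1) mod 3)+1 = 2. Row 8 is even, so WS.
Chart row 2 tiled across columns 1-12: o k k p k p o k k p k p
WS row: flip the tiled sequence (start at column 12) and apply k<->p; o and x stay.
Row 8 as worked: k p k p p o k p k p p o
The 5th stitch worked is p.

== STITCH ==
p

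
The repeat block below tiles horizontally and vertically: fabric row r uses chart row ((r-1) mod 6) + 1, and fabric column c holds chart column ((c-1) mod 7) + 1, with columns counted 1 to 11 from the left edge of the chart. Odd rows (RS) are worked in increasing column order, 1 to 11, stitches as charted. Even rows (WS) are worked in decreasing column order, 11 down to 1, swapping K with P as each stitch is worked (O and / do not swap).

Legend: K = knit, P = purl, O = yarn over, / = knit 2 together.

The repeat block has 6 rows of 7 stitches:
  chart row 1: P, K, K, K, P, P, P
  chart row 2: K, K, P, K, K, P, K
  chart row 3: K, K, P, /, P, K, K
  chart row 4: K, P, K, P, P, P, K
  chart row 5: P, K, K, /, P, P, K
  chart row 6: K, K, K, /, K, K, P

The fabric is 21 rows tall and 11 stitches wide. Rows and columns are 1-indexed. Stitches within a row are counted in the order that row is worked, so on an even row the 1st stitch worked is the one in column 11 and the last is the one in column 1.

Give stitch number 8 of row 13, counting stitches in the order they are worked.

Result:
P

Derivation:
Row 13: (13-1) mod 6 = 0, so use chart row 1. Odd row -> RS.
Chart row 1 tiled across columns 1-11: P K K K P P P P K K K
RS row: no reversal, no swap; stitch n worked = column n.
Counting 8 along the worked row gives P.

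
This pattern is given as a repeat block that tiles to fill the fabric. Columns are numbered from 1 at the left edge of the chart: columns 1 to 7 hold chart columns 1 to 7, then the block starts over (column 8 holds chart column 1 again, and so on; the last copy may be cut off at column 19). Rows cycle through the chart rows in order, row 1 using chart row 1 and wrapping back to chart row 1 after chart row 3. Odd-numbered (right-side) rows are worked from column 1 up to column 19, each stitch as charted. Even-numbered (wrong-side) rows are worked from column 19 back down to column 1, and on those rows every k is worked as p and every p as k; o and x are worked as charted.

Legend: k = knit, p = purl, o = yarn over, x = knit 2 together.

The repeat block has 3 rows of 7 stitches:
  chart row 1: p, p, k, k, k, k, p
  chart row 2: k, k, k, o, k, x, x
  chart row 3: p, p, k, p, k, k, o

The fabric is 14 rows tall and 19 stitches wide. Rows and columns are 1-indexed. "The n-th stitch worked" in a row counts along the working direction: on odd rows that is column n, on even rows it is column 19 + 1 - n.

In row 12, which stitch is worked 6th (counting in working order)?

Stitch:
o

Derivation:
Row 12 uses chart row ((12-1) mod 3)+1 = 3. Row 12 is even, so WS.
Chart row 3 tiled across columns 1-19: p p k p k k o p p k p k k o p p k p k
WS: work from column 19 back to column 1 (reverse the tiled row), swapping k<->p (o and x unchanged).
Row 12 as worked: p k p k k o p p k p k k o p p k p k k
The 6th stitch worked is o.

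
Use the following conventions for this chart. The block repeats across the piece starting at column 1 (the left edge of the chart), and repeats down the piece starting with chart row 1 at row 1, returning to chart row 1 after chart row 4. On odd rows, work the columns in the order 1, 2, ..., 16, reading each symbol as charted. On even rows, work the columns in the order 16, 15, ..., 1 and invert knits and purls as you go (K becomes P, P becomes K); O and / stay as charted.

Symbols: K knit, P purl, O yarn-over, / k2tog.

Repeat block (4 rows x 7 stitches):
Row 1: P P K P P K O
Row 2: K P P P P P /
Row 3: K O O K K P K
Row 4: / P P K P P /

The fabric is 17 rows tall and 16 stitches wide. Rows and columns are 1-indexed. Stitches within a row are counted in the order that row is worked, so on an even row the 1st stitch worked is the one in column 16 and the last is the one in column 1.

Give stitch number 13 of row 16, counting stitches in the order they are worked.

Stitch:
P

Derivation:
Row 16 uses chart row ((16-1) mod 4)+1 = 4. Row 16 is even, so WS.
Chart row 4 tiled across columns 1-16: / P P K P P / / P P K P P / / P
WS row: flip the tiled sequence (start at column 16) and apply K<->P; O and / stay.
Row 16 as worked: K / / K K P K K / / K K P K K /
Counting 13 along the worked row gives P.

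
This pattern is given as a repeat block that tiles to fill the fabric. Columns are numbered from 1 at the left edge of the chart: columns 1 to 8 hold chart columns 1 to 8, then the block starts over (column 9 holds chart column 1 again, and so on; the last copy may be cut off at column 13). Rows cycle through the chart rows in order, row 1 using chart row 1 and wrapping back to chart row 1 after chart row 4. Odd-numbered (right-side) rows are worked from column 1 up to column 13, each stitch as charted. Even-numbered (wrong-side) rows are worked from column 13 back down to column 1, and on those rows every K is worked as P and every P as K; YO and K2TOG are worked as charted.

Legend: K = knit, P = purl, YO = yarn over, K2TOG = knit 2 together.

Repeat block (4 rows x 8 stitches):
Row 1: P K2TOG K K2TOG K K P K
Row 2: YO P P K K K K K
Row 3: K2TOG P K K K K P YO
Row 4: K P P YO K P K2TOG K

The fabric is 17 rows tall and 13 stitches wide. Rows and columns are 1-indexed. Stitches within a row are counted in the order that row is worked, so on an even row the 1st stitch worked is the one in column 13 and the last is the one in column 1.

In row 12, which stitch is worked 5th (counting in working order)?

== STITCH ==
P

Derivation:
For row 12: chart row = ((12-1) mod 4) + 1 = 4; this is a WS (even) row.
Chart row 4 tiled across columns 1-13: K P P YO K P K2TOG K K P P YO K
WS: work from column 13 back to column 1 (reverse the tiled row), swapping K<->P (YO and K2TOG unchanged).
Row 12 as worked: P YO K K P P K2TOG K P YO K K P
Stitch 5 in working order -> P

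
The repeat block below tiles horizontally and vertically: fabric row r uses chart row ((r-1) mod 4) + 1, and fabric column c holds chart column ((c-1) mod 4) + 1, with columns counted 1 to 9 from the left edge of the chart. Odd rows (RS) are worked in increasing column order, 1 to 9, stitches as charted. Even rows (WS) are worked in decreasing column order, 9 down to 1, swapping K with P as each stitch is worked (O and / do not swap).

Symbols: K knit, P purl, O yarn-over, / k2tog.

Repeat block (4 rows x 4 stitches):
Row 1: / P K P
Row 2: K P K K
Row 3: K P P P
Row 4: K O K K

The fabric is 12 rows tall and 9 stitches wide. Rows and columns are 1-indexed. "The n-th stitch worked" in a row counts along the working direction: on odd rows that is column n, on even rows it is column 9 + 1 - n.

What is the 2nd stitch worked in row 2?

== STITCH ==
P

Derivation:
For row 2: chart row = ((2-1) mod 4) + 1 = 2; this is a WS (even) row.
Chart row 2 tiled across columns 1-9: K P K K K P K K K
WS: work from column 9 back to column 1 (reverse the tiled row), swapping K<->P (O and / unchanged).
Row 2 as worked: P P P K P P P K P
Counting 2 along the worked row gives P.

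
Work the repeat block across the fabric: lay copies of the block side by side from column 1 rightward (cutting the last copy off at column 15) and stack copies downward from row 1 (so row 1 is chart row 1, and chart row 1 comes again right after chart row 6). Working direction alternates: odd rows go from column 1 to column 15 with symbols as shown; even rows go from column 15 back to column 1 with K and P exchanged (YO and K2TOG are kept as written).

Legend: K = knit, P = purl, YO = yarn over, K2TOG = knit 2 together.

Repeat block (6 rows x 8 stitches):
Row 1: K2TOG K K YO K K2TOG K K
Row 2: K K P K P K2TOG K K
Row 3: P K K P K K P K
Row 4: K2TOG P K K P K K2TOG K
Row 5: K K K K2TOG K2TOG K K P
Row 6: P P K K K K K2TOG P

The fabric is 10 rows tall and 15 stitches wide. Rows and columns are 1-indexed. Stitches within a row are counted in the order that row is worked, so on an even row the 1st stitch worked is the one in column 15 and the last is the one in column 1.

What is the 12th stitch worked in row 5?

== STITCH ==
K2TOG

Derivation:
Row 5 uses chart row ((5-1) mod 6)+1 = 5. Row 5 is odd, so RS.
Chart row 5 tiled across columns 1-15: K K K K2TOG K2TOG K K P K K K K2TOG K2TOG K K
Right side: take the tiled row as-is (worked left to right from column 1).
The 12th stitch worked is K2TOG.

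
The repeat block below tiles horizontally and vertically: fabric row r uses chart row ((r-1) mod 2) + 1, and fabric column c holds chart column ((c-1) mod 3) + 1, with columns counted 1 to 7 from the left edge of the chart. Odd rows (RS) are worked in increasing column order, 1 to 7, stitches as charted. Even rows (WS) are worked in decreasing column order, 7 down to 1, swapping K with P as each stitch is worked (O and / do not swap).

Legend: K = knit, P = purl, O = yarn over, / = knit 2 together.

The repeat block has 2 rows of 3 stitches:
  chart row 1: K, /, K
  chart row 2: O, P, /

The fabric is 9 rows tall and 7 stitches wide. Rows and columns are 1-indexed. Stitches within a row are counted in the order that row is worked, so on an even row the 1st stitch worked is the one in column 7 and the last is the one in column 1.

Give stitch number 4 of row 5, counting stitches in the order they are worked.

Row 5 uses chart row ((5-1) mod 2)+1 = 1. Row 5 is odd, so RS.
Chart row 1 tiled across columns 1-7: K / K K / K K
Right side: take the tiled row as-is (worked left to right from column 1).
Counting 4 along the worked row gives K.

Stitch:
K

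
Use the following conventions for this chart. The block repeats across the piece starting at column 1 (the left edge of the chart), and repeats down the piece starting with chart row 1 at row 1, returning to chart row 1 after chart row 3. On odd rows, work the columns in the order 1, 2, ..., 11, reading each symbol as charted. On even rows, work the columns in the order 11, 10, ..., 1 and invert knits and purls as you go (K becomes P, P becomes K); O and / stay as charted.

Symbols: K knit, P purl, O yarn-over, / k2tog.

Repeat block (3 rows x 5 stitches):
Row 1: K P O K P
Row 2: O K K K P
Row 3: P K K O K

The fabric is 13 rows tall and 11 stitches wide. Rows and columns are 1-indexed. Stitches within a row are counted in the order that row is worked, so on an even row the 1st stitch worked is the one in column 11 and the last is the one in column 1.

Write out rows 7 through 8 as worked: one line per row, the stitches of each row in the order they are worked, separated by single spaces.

Row 7: chart row 1, RS - tile across columns 1-11 and work as-is.
Row 8: chart row 2, WS - tiled (columns 1-11): O K K K P O K K K P O; work from column 11 back to 1 with K<->P swapped.

Rows as worked:
K P O K P K P O K P K
O K P P P O K P P P O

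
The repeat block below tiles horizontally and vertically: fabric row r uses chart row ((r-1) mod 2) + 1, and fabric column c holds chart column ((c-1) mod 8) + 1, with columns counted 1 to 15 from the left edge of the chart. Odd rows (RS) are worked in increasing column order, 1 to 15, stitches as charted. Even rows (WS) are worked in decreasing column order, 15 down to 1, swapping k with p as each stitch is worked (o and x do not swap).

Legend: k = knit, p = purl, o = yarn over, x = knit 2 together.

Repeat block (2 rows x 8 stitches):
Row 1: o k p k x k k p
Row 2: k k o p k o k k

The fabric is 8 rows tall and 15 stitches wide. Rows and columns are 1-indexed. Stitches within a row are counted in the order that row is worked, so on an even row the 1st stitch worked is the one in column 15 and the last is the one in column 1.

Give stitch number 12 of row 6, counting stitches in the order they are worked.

Result:
k

Derivation:
For row 6: chart row = ((6-1) mod 2) + 1 = 2; this is a WS (even) row.
Chart row 2 tiled across columns 1-15: k k o p k o k k k k o p k o k
WS: work from column 15 back to column 1 (reverse the tiled row), swapping k<->p (o and x unchanged).
Row 6 as worked: p o p k o p p p p o p k o p p
Stitch 12 in working order -> k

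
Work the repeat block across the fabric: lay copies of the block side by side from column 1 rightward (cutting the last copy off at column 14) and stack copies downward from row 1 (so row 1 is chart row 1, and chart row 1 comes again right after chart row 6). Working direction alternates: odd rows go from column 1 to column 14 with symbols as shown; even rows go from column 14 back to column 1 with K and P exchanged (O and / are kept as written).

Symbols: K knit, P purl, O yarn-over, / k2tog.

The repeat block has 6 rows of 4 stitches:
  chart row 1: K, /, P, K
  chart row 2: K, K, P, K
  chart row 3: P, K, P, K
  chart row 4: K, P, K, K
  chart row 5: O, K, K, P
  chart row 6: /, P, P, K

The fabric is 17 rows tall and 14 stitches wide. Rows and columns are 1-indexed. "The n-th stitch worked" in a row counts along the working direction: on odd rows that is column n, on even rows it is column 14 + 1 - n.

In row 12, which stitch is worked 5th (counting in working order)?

For row 12: chart row = ((12-1) mod 6) + 1 = 6; this is a WS (even) row.
Chart row 6 tiled across columns 1-14: / P P K / P P K / P P K / P
WS: work from column 14 back to column 1 (reverse the tiled row), swapping K<->P (O and / unchanged).
Row 12 as worked: K / P K K / P K K / P K K /
The 5th stitch worked is K.

Stitch:
K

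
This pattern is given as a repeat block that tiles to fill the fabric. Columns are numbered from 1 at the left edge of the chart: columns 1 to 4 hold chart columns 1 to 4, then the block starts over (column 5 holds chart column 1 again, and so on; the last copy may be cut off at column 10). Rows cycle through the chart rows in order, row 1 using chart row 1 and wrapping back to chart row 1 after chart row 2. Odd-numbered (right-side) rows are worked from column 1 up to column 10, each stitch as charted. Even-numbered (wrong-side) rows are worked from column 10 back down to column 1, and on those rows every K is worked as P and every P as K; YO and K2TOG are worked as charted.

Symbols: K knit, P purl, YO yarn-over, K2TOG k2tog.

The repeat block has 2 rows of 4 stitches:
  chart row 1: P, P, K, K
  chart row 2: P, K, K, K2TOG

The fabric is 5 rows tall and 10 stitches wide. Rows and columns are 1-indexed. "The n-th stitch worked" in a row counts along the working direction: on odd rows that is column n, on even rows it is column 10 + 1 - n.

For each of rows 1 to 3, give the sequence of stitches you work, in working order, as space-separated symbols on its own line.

== ROWS AS WORKED ==
P P K K P P K K P P
P K K2TOG P P K K2TOG P P K
P P K K P P K K P P

Derivation:
Row 1: chart row 1, RS - tile across columns 1-10 and work as-is.
Row 2: chart row 2, WS - tiled (columns 1-10): P K K K2TOG P K K K2TOG P K; work from column 10 back to 1 with K<->P swapped.
Row 3: chart row 1, RS - tile across columns 1-10 and work as-is.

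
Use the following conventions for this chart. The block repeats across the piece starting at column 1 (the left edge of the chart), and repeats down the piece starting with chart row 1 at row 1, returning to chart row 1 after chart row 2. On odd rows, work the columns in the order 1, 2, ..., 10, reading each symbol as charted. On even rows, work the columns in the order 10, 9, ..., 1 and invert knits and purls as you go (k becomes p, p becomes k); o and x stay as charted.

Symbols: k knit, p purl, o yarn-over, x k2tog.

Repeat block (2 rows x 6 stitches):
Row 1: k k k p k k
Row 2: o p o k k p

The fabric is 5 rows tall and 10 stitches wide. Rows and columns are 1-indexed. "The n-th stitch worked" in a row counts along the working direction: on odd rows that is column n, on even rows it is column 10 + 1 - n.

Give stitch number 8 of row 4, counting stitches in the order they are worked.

== STITCH ==
o

Derivation:
Row 4: (4-1) mod 2 = 1, so use chart row 2. Even row -> WS.
Chart row 2 tiled across columns 1-10: o p o k k p o p o k
WS row: flip the tiled sequence (start at column 10) and apply k<->p; o and x stay.
Row 4 as worked: p o k o k p p o k o
Stitch 8 in working order -> o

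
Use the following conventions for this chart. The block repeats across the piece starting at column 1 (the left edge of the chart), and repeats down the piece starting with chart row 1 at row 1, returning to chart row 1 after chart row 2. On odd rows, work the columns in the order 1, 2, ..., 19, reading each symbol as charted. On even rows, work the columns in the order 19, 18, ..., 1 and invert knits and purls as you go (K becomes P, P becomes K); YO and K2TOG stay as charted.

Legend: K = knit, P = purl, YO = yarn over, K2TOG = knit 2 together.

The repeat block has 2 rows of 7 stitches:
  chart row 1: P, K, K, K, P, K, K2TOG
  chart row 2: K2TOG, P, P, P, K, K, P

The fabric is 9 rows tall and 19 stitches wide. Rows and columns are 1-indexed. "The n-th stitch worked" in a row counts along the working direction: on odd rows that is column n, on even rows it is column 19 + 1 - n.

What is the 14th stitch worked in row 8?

Row 8: (8-1) mod 2 = 1, so use chart row 2. Even row -> WS.
Chart row 2 tiled across columns 1-19: K2TOG P P P K K P K2TOG P P P K K P K2TOG P P P K
WS row: flip the tiled sequence (start at column 19) and apply K<->P; YO and K2TOG stay.
Row 8 as worked: P K K K K2TOG K P P K K K K2TOG K P P K K K K2TOG
The 14th stitch worked is P.

== STITCH ==
P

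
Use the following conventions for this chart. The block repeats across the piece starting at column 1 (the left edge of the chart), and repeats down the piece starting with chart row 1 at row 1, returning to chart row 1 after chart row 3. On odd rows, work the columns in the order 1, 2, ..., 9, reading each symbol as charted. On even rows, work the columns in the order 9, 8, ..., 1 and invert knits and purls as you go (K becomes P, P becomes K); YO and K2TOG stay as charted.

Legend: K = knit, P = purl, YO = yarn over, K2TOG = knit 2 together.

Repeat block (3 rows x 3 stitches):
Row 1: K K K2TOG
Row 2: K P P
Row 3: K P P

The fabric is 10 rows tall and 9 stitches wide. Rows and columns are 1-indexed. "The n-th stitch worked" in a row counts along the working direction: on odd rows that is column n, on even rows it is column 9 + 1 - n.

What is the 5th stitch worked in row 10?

Stitch:
P

Derivation:
Row 10 uses chart row ((10-1) mod 3)+1 = 1. Row 10 is even, so WS.
Chart row 1 tiled across columns 1-9: K K K2TOG K K K2TOG K K K2TOG
WS row: flip the tiled sequence (start at column 9) and apply K<->P; YO and K2TOG stay.
Row 10 as worked: K2TOG P P K2TOG P P K2TOG P P
Counting 5 along the worked row gives P.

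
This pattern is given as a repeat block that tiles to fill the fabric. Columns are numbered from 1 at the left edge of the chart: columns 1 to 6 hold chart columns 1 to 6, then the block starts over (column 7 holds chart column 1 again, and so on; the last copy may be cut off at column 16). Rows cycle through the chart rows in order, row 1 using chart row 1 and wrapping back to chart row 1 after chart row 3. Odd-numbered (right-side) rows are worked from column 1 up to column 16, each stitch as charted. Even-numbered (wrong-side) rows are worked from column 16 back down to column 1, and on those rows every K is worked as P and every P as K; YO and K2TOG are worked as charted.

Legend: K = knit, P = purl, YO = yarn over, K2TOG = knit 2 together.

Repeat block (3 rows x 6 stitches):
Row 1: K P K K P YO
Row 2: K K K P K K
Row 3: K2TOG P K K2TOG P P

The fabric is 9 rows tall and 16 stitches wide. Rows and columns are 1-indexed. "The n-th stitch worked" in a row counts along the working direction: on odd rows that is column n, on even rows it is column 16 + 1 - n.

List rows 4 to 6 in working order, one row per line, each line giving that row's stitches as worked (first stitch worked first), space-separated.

Rows as worked:
P P K P YO K P P K P YO K P P K P
K K K P K K K K K P K K K K K P
K2TOG P K K2TOG K K K2TOG P K K2TOG K K K2TOG P K K2TOG

Derivation:
Row 4: chart row 1, WS - tiled (columns 1-16): K P K K P YO K P K K P YO K P K K; work from column 16 back to 1 with K<->P swapped.
Row 5: chart row 2, RS - tile across columns 1-16 and work as-is.
Row 6: chart row 3, WS - tiled (columns 1-16): K2TOG P K K2TOG P P K2TOG P K K2TOG P P K2TOG P K K2TOG; work from column 16 back to 1 with K<->P swapped.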